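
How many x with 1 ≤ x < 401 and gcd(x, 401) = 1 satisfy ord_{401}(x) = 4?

2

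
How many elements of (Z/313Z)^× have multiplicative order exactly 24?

φ(313) = 313 − 1 = 312 = 2^3 · 3 · 13.
(Z/313Z)^× is cyclic (|G| = 312); a cyclic group of order m has exactly φ(d) elements of each order d | m, and none otherwise.
24 = 2^3 · 3 divides 312, and φ(24) = 8.

8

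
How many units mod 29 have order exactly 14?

6

φ(29) = 29 − 1 = 28 = 2^2 · 7.
(Z/29Z)^× is cyclic (|G| = 28); a cyclic group of order m has exactly φ(d) elements of each order d | m, and none otherwise.
14 = 2 · 7 divides 28, and φ(14) = 6.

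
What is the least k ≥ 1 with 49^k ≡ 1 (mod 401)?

100

Since 49 ∈ (Z/401Z)^×, its order divides φ(401) = 401 − 1 = 400 = 2^4 · 5^2.
Divisors of 400: 1, 2, 4, 5, 8, 10, 16, 20, 25, 40, 50, 80, 100, 200, 400.
Evaluate successive powers at the divisors of 400:
49^1 ≡ 49
49^2 ≡ 396
49^4 ≡ 25
49^5 ≡ 22
49^8 ≡ 224
49^10 ≡ 83
49^16 ≡ 51
49^20 ≡ 72
49^25 ≡ 381
49^40 ≡ 372
49^50 ≡ 400
49^80 ≡ 39
49^100 ≡ 1
The smallest such exponent is 100, so the order of 49 is 100.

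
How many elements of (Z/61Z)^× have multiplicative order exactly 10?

φ(61) = 61 − 1 = 60 = 2^2 · 3 · 5.
Since (Z/61Z)^× is cyclic of order 60, the number of elements of order d is φ(d) when d | 60 and 0 otherwise.
10 = 2 · 5 divides 60, and φ(10) = 4.

4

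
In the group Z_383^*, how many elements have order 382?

φ(383) = 383 − 1 = 382 = 2 · 191.
Since (Z/383Z)^× is cyclic of order 382, the number of elements of order d is φ(d) when d | 382 and 0 otherwise.
382 = 2 · 191 divides 382, and φ(382) = 190.

190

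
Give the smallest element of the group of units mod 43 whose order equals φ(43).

φ(43) = 43 − 1 = 42 = 2 · 3 · 7.
g is a primitive root iff g^(42/q) ≢ 1 (mod 43) for each prime q ∈ {2, 3, 7}.
g = 2: 2^21 ≡ 42; 2^14 ≡ 1 — hits 1, so not a primitive root.
g = 3: 3^21 ≡ 42; 3^14 ≡ 36; 3^6 ≡ 41 — none is 1, so 3 is a primitive root.
So 3 is the smallest generator of (Z/43Z)^×.

3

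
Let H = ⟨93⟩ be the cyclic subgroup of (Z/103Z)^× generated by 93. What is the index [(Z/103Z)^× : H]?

6

Since 93 ∈ (Z/103Z)^×, its order divides φ(103) = 103 − 1 = 102 = 2 · 3 · 17.
Divisors of 102: 1, 2, 3, 6, 17, 34, 51, 102.
Compute 93^d (mod 103) for the divisors d until we hit 1:
93^1 ≡ 93
93^2 ≡ 100
93^3 ≡ 30
93^6 ≡ 76
93^17 ≡ 1
The order of 93 is 17, so the subgroup it generates has 17 elements.
The index is φ(103) / ord(93) = 102 / 17 = 6.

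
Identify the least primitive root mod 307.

5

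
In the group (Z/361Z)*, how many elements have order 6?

2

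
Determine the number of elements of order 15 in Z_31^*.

8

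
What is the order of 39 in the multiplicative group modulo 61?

ord(39) | φ(61) = 61 − 1 = 60 = 2^2 · 3 · 5.
Divisors of 60: 1, 2, 3, 4, 5, 6, 10, 12, 15, 20, 30, 60.
Evaluate successive powers at the divisors of 60:
39^1 ≡ 39 (mod 61)
39^2 ≡ 57 (mod 61)
39^3 ≡ 27 (mod 61)
39^4 ≡ 16 (mod 61)
39^5 ≡ 14 (mod 61)
39^6 ≡ 58 (mod 61)
39^10 ≡ 13 (mod 61)
39^12 ≡ 9 (mod 61)
39^15 ≡ 60 (mod 61)
39^20 ≡ 47 (mod 61)
39^30 ≡ 1 (mod 61) ✓
The smallest such exponent is 30, so the order of 39 is 30.

30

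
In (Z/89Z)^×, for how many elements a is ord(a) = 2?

φ(89) = 89 − 1 = 88 = 2^3 · 11.
Since (Z/89Z)^× is cyclic of order 88, the number of elements of order d is φ(d) when d | 88 and 0 otherwise.
2 | 88, and φ(2) = 2 − 1 = 1.

1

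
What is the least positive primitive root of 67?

2

φ(67) = 67 − 1 = 66 = 2 · 3 · 11.
Test candidates g = 2, 3, … against the prime factors q ∈ {2, 3, 11} of φ(67): g is a generator iff g^(66/q) ≢ 1 for every such q.
g = 2: 2^33 ≡ 66; 2^22 ≡ 37; 2^6 ≡ 64 — none is 1, so 2 is a primitive root.
The smallest primitive root modulo 67 is 2.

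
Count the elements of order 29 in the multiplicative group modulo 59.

φ(59) = 59 − 1 = 58 = 2 · 29.
In a cyclic group of order 58, there are φ(d) elements of order d for each divisor d of 58, and zero for non-divisors.
29 | 58, and φ(29) = 29 − 1 = 28.

28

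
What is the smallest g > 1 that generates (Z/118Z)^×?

φ(118) = φ(2)·φ(59) = 1·58 = 58 = 2 · 29.
g is a primitive root iff g^(58/q) ≢ 1 (mod 118) for each prime q ∈ {2, 29}.
g = 2: gcd(2, 118) = 2 > 1, not a unit — skip.
g = 3: 3^29 ≡ 1 — hits 1, so not a primitive root.
g = 4: gcd(4, 118) = 2 > 1, not a unit — skip.
g = 5: 5^29 ≡ 1 — hits 1, so not a primitive root.
g = 6: gcd(6, 118) = 2 > 1, not a unit — skip.
g = 7: 7^29 ≡ 1 — hits 1, so not a primitive root.
g = 8: gcd(8, 118) = 2 > 1, not a unit — skip.
g = 9: 9^29 ≡ 1 — hits 1, so not a primitive root.
g = 10: gcd(10, 118) = 2 > 1, not a unit — skip.
g = 11: 11^29 ≡ 117; 11^2 ≡ 3 — none is 1, so 11 is a primitive root.
So 11 is the smallest generator of (Z/118Z)^×.

11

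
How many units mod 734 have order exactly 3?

φ(734) = φ(2)·φ(367) = 1·366 = 366 = 2 · 3 · 61.
Since (Z/734Z)^× is cyclic of order 366, the number of elements of order d is φ(d) when d | 366 and 0 otherwise.
3 | 366, and φ(3) = 3 − 1 = 2.

2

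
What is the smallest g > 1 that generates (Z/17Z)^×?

3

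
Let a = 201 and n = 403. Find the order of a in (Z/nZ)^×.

The order of 201 must divide φ(403) = φ(13·31) = (13−1)·(31−1) = 12·30 = 360 = 2^3 · 3^2 · 5.
Divisors of 360: 1, 2, 3, 4, 5, 6, 8, 9, 10, 12, 15, 18, 20, 24, 30, 36, 40, 45, 60, 72, 90, 120, 180, 360.
Check 201^d mod 403 for each divisor in increasing order:
201^1 ≡ 201 (mod 403)
201^2 ≡ 101 (mod 403)
201^3 ≡ 151 (mod 403)
201^4 ≡ 126 (mod 403)
201^5 ≡ 340 (mod 403)
201^6 ≡ 233 (mod 403)
201^8 ≡ 159 (mod 403)
201^9 ≡ 122 (mod 403)
201^10 ≡ 342 (mod 403)
201^12 ≡ 287 (mod 403)
201^15 ≡ 216 (mod 403)
201^18 ≡ 376 (mod 403)
201^20 ≡ 94 (mod 403)
201^24 ≡ 157 (mod 403)
201^30 ≡ 311 (mod 403)
201^36 ≡ 326 (mod 403)
201^40 ≡ 373 (mod 403)
201^45 ≡ 278 (mod 403)
201^60 ≡ 1 (mod 403) ✓
The smallest such exponent is 60, so the order of 201 is 60.

60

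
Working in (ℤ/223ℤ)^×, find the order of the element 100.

The order of 100 must divide φ(223) = 223 − 1 = 222 = 2 · 3 · 37.
Divisors of 222: 1, 2, 3, 6, 37, 74, 111, 222.
Test each divisor d:
100^1 ≡ 100 (mod 223)
100^2 ≡ 188 (mod 223)
100^3 ≡ 68 (mod 223)
100^6 ≡ 164 (mod 223)
100^37 ≡ 39 (mod 223)
100^74 ≡ 183 (mod 223)
100^111 ≡ 1 (mod 223) ✓
Therefore the multiplicative order of 100 modulo 223 is 111.

111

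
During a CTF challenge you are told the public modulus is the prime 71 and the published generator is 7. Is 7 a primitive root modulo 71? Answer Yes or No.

φ(71) = 71 − 1 = 70 = 2 · 5 · 7.
It suffices to check that the order of 7 is not a proper divisor of 70: compute 7^(70/q) for q ∈ {2, 5, 7}.
7^35 ≡ 70 (mod 71)  [q = 2: ≢ 1 ✓]
7^14 ≡ 54 (mod 71)  [q = 5: ≢ 1 ✓]
7^10 ≡ 45 (mod 71)  [q = 7: ≢ 1 ✓]
All checks pass, so 7 has order 70 and is a primitive root modulo 71.

Yes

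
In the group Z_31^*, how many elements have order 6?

φ(31) = 31 − 1 = 30 = 2 · 3 · 5.
Since (Z/31Z)^× is cyclic of order 30, the number of elements of order d is φ(d) when d | 30 and 0 otherwise.
6 = 2 · 3 divides 30, and φ(6) = 2.

2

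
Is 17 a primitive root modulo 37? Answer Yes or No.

Yes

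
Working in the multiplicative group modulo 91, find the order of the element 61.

By Lagrange's theorem, ord_91(61) divides φ(91) = φ(7·13) = (7−1)·(13−1) = 6·12 = 72 = 2^3 · 3^2.
Divisors of 72: 1, 2, 3, 4, 6, 8, 9, 12, 18, 24, 36, 72.
Compute 61^d (mod 91) for the divisors d until we hit 1:
61^1 ≡ 61
61^2 ≡ 81
61^3 ≡ 27
61^4 ≡ 9
61^6 ≡ 1
So ord_91(61) = 6.

6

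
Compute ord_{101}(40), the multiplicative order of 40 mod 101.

100

ord(40) | φ(101) = 101 − 1 = 100 = 2^2 · 5^2.
Divisors of 100: 1, 2, 4, 5, 10, 20, 25, 50, 100.
Test each divisor d:
40^1 ≡ 40 (mod 101)
40^2 ≡ 85 (mod 101)
40^4 ≡ 54 (mod 101)
40^5 ≡ 39 (mod 101)
40^10 ≡ 6 (mod 101)
40^20 ≡ 36 (mod 101)
40^25 ≡ 91 (mod 101)
40^50 ≡ 100 (mod 101)
40^100 ≡ 1 (mod 101) ✓
Therefore the multiplicative order of 40 modulo 101 is 100.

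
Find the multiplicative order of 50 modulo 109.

ord(50) | φ(109) = 109 − 1 = 108 = 2^2 · 3^3.
Divisors of 108: 1, 2, 3, 4, 6, 9, 12, 18, 27, 36, 54, 108.
Check 50^d mod 109 for each divisor in increasing order:
50^1 ≡ 50
50^2 ≡ 102
50^3 ≡ 86
50^4 ≡ 49
50^6 ≡ 93
50^9 ≡ 41
50^12 ≡ 38
50^18 ≡ 46
50^27 ≡ 33
50^36 ≡ 45
50^54 ≡ 108
50^108 ≡ 1
Hence ord(50) = 108.

108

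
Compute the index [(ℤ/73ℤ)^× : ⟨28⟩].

1

ord(28) | φ(73) = 73 − 1 = 72 = 2^3 · 3^2.
Divisors of 72: 1, 2, 3, 4, 6, 8, 9, 12, 18, 24, 36, 72.
Check 28^d mod 73 for each divisor in increasing order:
28^1 ≡ 28 (mod 73)
28^2 ≡ 54 (mod 73)
28^3 ≡ 52 (mod 73)
28^4 ≡ 69 (mod 73)
28^6 ≡ 3 (mod 73)
28^8 ≡ 16 (mod 73)
28^9 ≡ 10 (mod 73)
28^12 ≡ 9 (mod 73)
28^18 ≡ 27 (mod 73)
28^24 ≡ 8 (mod 73)
28^36 ≡ 72 (mod 73)
28^72 ≡ 1 (mod 73) ✓
So ord_73(28) = 72, hence |⟨28⟩| = 72.
Index = |(Z/73Z)^×| / |⟨28⟩| = 72 / 72 = 1.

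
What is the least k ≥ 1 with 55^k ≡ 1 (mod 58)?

The order of 55 must divide φ(58) = φ(2)·φ(29) = 1·28 = 28 = 2^2 · 7.
Divisors of 28: 1, 2, 4, 7, 14, 28.
Compute 55^d (mod 58) for the divisors d until we hit 1:
55^1 ≡ 55 (mod 58)
55^2 ≡ 9 (mod 58)
55^4 ≡ 23 (mod 58)
55^7 ≡ 17 (mod 58)
55^14 ≡ 57 (mod 58)
55^28 ≡ 1 (mod 58) ✓
Therefore the multiplicative order of 55 modulo 58 is 28.

28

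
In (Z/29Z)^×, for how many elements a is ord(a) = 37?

φ(29) = 29 − 1 = 28 = 2^2 · 7.
Since (Z/29Z)^× is cyclic of order 28, the number of elements of order d is φ(d) when d | 28 and 0 otherwise.
Since 37 ∤ 28, the count is 0.

0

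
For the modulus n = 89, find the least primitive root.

3

φ(89) = 89 − 1 = 88 = 2^3 · 11.
g is a primitive root iff g^(88/q) ≢ 1 (mod 89) for each prime q ∈ {2, 11}.
g = 2: 2^44 ≡ 1 — hits 1, so not a primitive root.
g = 3: 3^44 ≡ 88; 3^8 ≡ 64 — none is 1, so 3 is a primitive root.
So 3 is the smallest generator of (Z/89Z)^×.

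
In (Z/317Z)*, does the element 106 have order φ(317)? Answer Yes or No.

φ(317) = 317 − 1 = 316 = 2^2 · 79.
An element g generates (Z/317Z)^× iff g^(316/q) ≢ 1 (mod 317) for each prime q ∈ {2, 79}.
106^158 ≡ 316 (mod 317)  [q = 2: ≢ 1 ✓]
106^4 ≡ 227 (mod 317)  [q = 79: ≢ 1 ✓]
Every test exponent gives a nontrivial residue, hence 106 generates the full group.

Yes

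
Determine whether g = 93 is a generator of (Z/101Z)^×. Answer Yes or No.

Yes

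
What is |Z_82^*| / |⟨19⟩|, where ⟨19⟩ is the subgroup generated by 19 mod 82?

1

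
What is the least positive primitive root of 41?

φ(41) = 41 − 1 = 40 = 2^3 · 5.
g is a primitive root iff g^(40/q) ≢ 1 (mod 41) for each prime q ∈ {2, 5}.
g = 2: 2^20 ≡ 1 — hits 1, so not a primitive root.
g = 3: 3^20 ≡ 40; 3^8 ≡ 1 — hits 1, so not a primitive root.
g = 4: 4^20 ≡ 1 — hits 1, so not a primitive root.
g = 5: 5^20 ≡ 1 — hits 1, so not a primitive root.
g = 6: 6^20 ≡ 40; 6^8 ≡ 10 — none is 1, so 6 is a primitive root.
Hence the least primitive root of 41 is 6.

6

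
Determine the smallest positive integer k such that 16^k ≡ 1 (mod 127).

7

The order of 16 must divide φ(127) = 127 − 1 = 126 = 2 · 3^2 · 7.
Divisors of 126: 1, 2, 3, 6, 7, 9, 14, 18, 21, 42, 63, 126.
Compute 16^d (mod 127) for the divisors d until we hit 1:
16^1 ≡ 16
16^2 ≡ 2
16^3 ≡ 32
16^6 ≡ 8
16^7 ≡ 1
The smallest such exponent is 7, so the order of 16 is 7.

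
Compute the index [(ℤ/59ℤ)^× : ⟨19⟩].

ord(19) | φ(59) = 59 − 1 = 58 = 2 · 29.
Divisors of 58: 1, 2, 29, 58.
Test each divisor d:
19^1 ≡ 19 (mod 59)
19^2 ≡ 7 (mod 59)
19^29 ≡ 1 (mod 59) ✓
So ord_59(19) = 29, hence |⟨19⟩| = 29.
[(Z/59Z)^× : ⟨19⟩] = 58/29 = 2.

2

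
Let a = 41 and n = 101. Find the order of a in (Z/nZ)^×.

ord(41) | φ(101) = 101 − 1 = 100 = 2^2 · 5^2.
Divisors of 100: 1, 2, 4, 5, 10, 20, 25, 50, 100.
Test each divisor d:
41^1 ≡ 41 (mod 101)
41^2 ≡ 65 (mod 101)
41^4 ≡ 84 (mod 101)
41^5 ≡ 10 (mod 101)
41^10 ≡ 100 (mod 101)
41^20 ≡ 1 (mod 101) ✓
The smallest such exponent is 20, so the order of 41 is 20.

20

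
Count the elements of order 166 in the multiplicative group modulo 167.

82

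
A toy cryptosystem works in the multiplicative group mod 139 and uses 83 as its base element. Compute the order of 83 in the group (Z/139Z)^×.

69

By Lagrange's theorem, ord_139(83) divides φ(139) = 139 − 1 = 138 = 2 · 3 · 23.
Divisors of 138: 1, 2, 3, 6, 23, 46, 69, 138.
Test each divisor d:
83^1 ≡ 83 (mod 139)
83^2 ≡ 78 (mod 139)
83^3 ≡ 80 (mod 139)
83^6 ≡ 6 (mod 139)
83^23 ≡ 96 (mod 139)
83^46 ≡ 42 (mod 139)
83^69 ≡ 1 (mod 139) ✓
So ord_139(83) = 69.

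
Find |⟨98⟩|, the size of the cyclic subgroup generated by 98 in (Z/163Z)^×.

54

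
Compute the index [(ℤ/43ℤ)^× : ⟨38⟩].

2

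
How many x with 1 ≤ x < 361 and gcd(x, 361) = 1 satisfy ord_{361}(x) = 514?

0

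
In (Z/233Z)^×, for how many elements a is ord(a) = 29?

φ(233) = 233 − 1 = 232 = 2^3 · 29.
(Z/233Z)^× is cyclic (|G| = 232); a cyclic group of order m has exactly φ(d) elements of each order d | m, and none otherwise.
29 | 232, and φ(29) = 29 − 1 = 28.

28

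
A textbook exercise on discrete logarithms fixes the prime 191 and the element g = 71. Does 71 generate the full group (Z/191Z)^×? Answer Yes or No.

φ(191) = 191 − 1 = 190 = 2 · 5 · 19.
71 is a primitive root mod 191 iff 71^(φ(191)/q) ≢ 1 for every prime q | φ(191), i.e. q ∈ {2, 5, 19}.
71^95 ≡ 190 (mod 191)  [q = 2: ≢ 1 ✓]
71^38 ≡ 109 (mod 191)  [q = 5: ≢ 1 ✓]
71^10 ≡ 36 (mod 191)  [q = 19: ≢ 1 ✓]
All checks pass, so 71 has order 190 and is a primitive root modulo 191.

Yes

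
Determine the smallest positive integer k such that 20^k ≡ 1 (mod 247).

The order of 20 must divide φ(247) = φ(13·19) = (13−1)·(19−1) = 12·18 = 216 = 2^3 · 3^3.
Divisors of 216: 1, 2, 3, 4, 6, 8, 9, 12, 18, 24, 27, 36, 54, 72, 108, 216.
Test each divisor d:
20^1 ≡ 20
20^2 ≡ 153
20^3 ≡ 96
20^4 ≡ 191
20^6 ≡ 77
20^8 ≡ 172
20^9 ≡ 229
20^12 ≡ 1
So ord_247(20) = 12.

12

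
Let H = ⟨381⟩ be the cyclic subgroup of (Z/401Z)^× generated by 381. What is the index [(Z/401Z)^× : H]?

100

By Lagrange's theorem, ord_401(381) divides φ(401) = 401 − 1 = 400 = 2^4 · 5^2.
Divisors of 400: 1, 2, 4, 5, 8, 10, 16, 20, 25, 40, 50, 80, 100, 200, 400.
Compute 381^d (mod 401) for the divisors d until we hit 1:
381^1 ≡ 381
381^2 ≡ 400
381^4 ≡ 1
The order of 381 is 4, so the subgroup it generates has 4 elements.
[(Z/401Z)^× : ⟨381⟩] = 400/4 = 100.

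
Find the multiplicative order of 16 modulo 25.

5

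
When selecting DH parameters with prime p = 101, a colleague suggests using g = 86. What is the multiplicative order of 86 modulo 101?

100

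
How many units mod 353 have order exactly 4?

2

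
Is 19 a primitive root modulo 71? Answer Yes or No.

φ(71) = 71 − 1 = 70 = 2 · 5 · 7.
An element g generates (Z/71Z)^× iff g^(70/q) ≢ 1 (mod 71) for each prime q ∈ {2, 5, 7}.
19^35 ≡ 1 (mod 71)  [q = 2: ≡ 1 ✗]
19^14 ≡ 54 (mod 71)  [q = 5: ≢ 1 ✓]
19^10 ≡ 37 (mod 71)  [q = 7: ≢ 1 ✓]
19^35 ≡ 1 shows ord(19) | 35, strictly less than φ(71); not a primitive root.

No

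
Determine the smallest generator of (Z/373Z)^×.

φ(373) = 373 − 1 = 372 = 2^2 · 3 · 31.
Test candidates g = 2, 3, … against the prime factors q ∈ {2, 3, 31} of φ(373): g is a generator iff g^(372/q) ≢ 1 for every such q.
g = 2: 2^186 ≡ 372; 2^124 ≡ 284; 2^12 ≡ 366 — none is 1, so 2 is a primitive root.
The smallest primitive root modulo 373 is 2.

2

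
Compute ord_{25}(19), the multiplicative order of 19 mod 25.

10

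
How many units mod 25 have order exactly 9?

φ(25) = φ(5^2) = 5·(5−1) = 20 = 2^2 · 5.
(Z/25Z)^× is cyclic (|G| = 20); a cyclic group of order m has exactly φ(d) elements of each order d | m, and none otherwise.
Since 9 ∤ 20, the count is 0.

0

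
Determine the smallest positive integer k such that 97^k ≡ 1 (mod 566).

ord(97) | φ(566) = φ(2)·φ(283) = 1·282 = 282 = 2 · 3 · 47.
Divisors of 282: 1, 2, 3, 6, 47, 94, 141, 282.
Test each divisor d:
97^1 ≡ 97 (mod 566)
97^2 ≡ 353 (mod 566)
97^3 ≡ 281 (mod 566)
97^6 ≡ 287 (mod 566)
97^47 ≡ 521 (mod 566)
97^94 ≡ 327 (mod 566)
97^141 ≡ 1 (mod 566) ✓
So ord_566(97) = 141.

141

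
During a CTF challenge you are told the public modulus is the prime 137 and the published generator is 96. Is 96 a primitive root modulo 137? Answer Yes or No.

φ(137) = 137 − 1 = 136 = 2^3 · 17.
It suffices to check that the order of 96 is not a proper divisor of 136: compute 96^(136/q) for q ∈ {2, 17}.
96^68 ≡ 136 (mod 137)  [q = 2: ≢ 1 ✓]
96^8 ≡ 1 (mod 137)  [q = 17: ≡ 1 ✗]
The check at q = 17 fails, so 96 generates a proper subgroup.

No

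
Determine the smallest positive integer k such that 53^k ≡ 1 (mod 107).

ord(53) | φ(107) = 107 − 1 = 106 = 2 · 53.
Divisors of 106: 1, 2, 53, 106.
Check 53^d mod 107 for each divisor in increasing order:
53^1 ≡ 53
53^2 ≡ 27
53^53 ≡ 1
The smallest such exponent is 53, so the order of 53 is 53.

53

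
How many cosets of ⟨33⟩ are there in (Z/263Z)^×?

ord(33) | φ(263) = 263 − 1 = 262 = 2 · 131.
Divisors of 262: 1, 2, 131, 262.
Test each divisor d:
33^1 ≡ 33 (mod 263)
33^2 ≡ 37 (mod 263)
33^131 ≡ 1 (mod 263) ✓
The order of 33 is 131, so the subgroup it generates has 131 elements.
[(Z/263Z)^× : ⟨33⟩] = 262/131 = 2.

2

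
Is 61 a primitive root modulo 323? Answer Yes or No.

323 = 17 · 19 is a product of two distinct odd primes, so (Z/323Z)^× ≅ (Z/17Z)^× × (Z/19Z)^× is not cyclic.
No primitive root modulo 323 exists; in particular 61 is not one.

No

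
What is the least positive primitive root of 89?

3

φ(89) = 89 − 1 = 88 = 2^3 · 11.
Test candidates g = 2, 3, … against the prime factors q ∈ {2, 11} of φ(89): g is a generator iff g^(88/q) ≢ 1 for every such q.
g = 2: 2^44 ≡ 1 — hits 1, so not a primitive root.
g = 3: 3^44 ≡ 88; 3^8 ≡ 64 — none is 1, so 3 is a primitive root.
Hence the least primitive root of 89 is 3.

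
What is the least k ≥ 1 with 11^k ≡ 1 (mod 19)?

3

Since 11 ∈ (Z/19Z)^×, its order divides φ(19) = 19 − 1 = 18 = 2 · 3^2.
Divisors of 18: 1, 2, 3, 6, 9, 18.
Test each divisor d:
11^1 ≡ 11 (mod 19)
11^2 ≡ 7 (mod 19)
11^3 ≡ 1 (mod 19) ✓
The smallest such exponent is 3, so the order of 11 is 3.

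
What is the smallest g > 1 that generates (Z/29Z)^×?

φ(29) = 29 − 1 = 28 = 2^2 · 7.
Test candidates g = 2, 3, … against the prime factors q ∈ {2, 7} of φ(29): g is a generator iff g^(28/q) ≢ 1 for every such q.
g = 2: 2^14 ≡ 28; 2^4 ≡ 16 — none is 1, so 2 is a primitive root.
Hence the least primitive root of 29 is 2.

2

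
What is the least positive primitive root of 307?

5

φ(307) = 307 − 1 = 306 = 2 · 3^2 · 17.
g is a primitive root iff g^(306/q) ≢ 1 (mod 307) for each prime q ∈ {2, 3, 17}.
g = 2: 2^153 ≡ 306; 2^102 ≡ 1 — hits 1, so not a primitive root.
g = 3: 3^153 ≡ 306; 3^102 ≡ 1 — hits 1, so not a primitive root.
g = 4: 4^153 ≡ 1 — hits 1, so not a primitive root.
g = 5: 5^153 ≡ 306; 5^102 ≡ 289; 5^18 ≡ 81 — none is 1, so 5 is a primitive root.
Hence the least primitive root of 307 is 5.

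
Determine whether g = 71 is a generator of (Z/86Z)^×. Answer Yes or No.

φ(86) = φ(2)·φ(43) = 1·42 = 42 = 2 · 3 · 7.
An element g generates (Z/86Z)^× iff g^(42/q) ≢ 1 (mod 86) for each prime q ∈ {2, 3, 7}.
71^21 ≡ 85 (mod 86)  [q = 2: ≢ 1 ✓]
71^14 ≡ 49 (mod 86)  [q = 3: ≢ 1 ✓]
71^6 ≡ 11 (mod 86)  [q = 7: ≢ 1 ✓]
None equal 1, so ord_86(71) = 42: 71 is a primitive root.

Yes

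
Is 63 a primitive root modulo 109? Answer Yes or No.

φ(109) = 109 − 1 = 108 = 2^2 · 3^3.
63 is a primitive root mod 109 iff 63^(φ(109)/q) ≢ 1 for every prime q | φ(109), i.e. q ∈ {2, 3}.
63^54 ≡ 1 (mod 109)  [q = 2: ≡ 1 ✗]
63^36 ≡ 1 (mod 109)  [q = 3: ≡ 1 ✗]
Since 63^54 ≡ 1, the order of 63 divides 54 < 108, so 63 is not a primitive root.

No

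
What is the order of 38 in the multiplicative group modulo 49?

42

Since 38 ∈ (Z/49Z)^×, its order divides φ(49) = φ(7^2) = 7·(7−1) = 42 = 2 · 3 · 7.
Divisors of 42: 1, 2, 3, 6, 7, 14, 21, 42.
Check 38^d mod 49 for each divisor in increasing order:
38^1 ≡ 38 (mod 49)
38^2 ≡ 23 (mod 49)
38^3 ≡ 41 (mod 49)
38^6 ≡ 15 (mod 49)
38^7 ≡ 31 (mod 49)
38^14 ≡ 30 (mod 49)
38^21 ≡ 48 (mod 49)
38^42 ≡ 1 (mod 49) ✓
Therefore the multiplicative order of 38 modulo 49 is 42.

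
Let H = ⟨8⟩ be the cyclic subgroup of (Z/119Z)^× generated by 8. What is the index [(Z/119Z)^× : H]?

12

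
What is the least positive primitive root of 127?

3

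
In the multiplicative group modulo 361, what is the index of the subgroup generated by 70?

The order of 70 must divide φ(361) = φ(19^2) = 19·(19−1) = 342 = 2 · 3^2 · 19.
Divisors of 342: 1, 2, 3, 6, 9, 18, 19, 38, 57, 114, 171, 342.
Test each divisor d:
70^1 ≡ 70 (mod 361)
70^2 ≡ 207 (mod 361)
70^3 ≡ 50 (mod 361)
70^6 ≡ 334 (mod 361)
70^9 ≡ 94 (mod 361)
70^18 ≡ 172 (mod 361)
70^19 ≡ 127 (mod 361)
70^38 ≡ 245 (mod 361)
70^57 ≡ 69 (mod 361)
70^114 ≡ 68 (mod 361)
70^171 ≡ 360 (mod 361)
70^342 ≡ 1 (mod 361) ✓
The order of 70 is 342, so the subgroup it generates has 342 elements.
Index = |(Z/361Z)^×| / |⟨70⟩| = 342 / 342 = 1.

1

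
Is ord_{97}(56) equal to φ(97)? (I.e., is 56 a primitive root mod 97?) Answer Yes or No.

φ(97) = 97 − 1 = 96 = 2^5 · 3.
An element g generates (Z/97Z)^× iff g^(96/q) ≢ 1 (mod 97) for each prime q ∈ {2, 3}.
56^48 ≡ 96 (mod 97)  [q = 2: ≢ 1 ✓]
56^32 ≡ 35 (mod 97)  [q = 3: ≢ 1 ✓]
Every test exponent gives a nontrivial residue, hence 56 generates the full group.

Yes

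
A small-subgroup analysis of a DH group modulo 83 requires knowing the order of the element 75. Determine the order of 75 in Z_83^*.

By Lagrange's theorem, ord_83(75) divides φ(83) = 83 − 1 = 82 = 2 · 41.
Divisors of 82: 1, 2, 41, 82.
Evaluate successive powers at the divisors of 82:
75^1 ≡ 75
75^2 ≡ 64
75^41 ≡ 1
Hence ord(75) = 41.

41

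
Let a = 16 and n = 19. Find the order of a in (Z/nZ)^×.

9

By Lagrange's theorem, ord_19(16) divides φ(19) = 19 − 1 = 18 = 2 · 3^2.
Divisors of 18: 1, 2, 3, 6, 9, 18.
Compute 16^d (mod 19) for the divisors d until we hit 1:
16^1 ≡ 16 (mod 19)
16^2 ≡ 9 (mod 19)
16^3 ≡ 11 (mod 19)
16^6 ≡ 7 (mod 19)
16^9 ≡ 1 (mod 19) ✓
Therefore the multiplicative order of 16 modulo 19 is 9.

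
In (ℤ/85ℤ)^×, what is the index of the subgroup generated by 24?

Since 24 ∈ (Z/85Z)^×, its order divides φ(85) = φ(5·17) = (5−1)·(17−1) = 4·16 = 64 = 2^6.
Divisors of 64: 1, 2, 4, 8, 16, 32, 64.
Compute 24^d (mod 85) for the divisors d until we hit 1:
24^1 ≡ 24
24^2 ≡ 66
24^4 ≡ 21
24^8 ≡ 16
24^16 ≡ 1
The order of 24 is 16, so the subgroup it generates has 16 elements.
[(Z/85Z)^× : ⟨24⟩] = 64/16 = 4.

4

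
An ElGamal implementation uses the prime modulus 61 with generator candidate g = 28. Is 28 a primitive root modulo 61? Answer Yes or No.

No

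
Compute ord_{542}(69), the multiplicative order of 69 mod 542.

45

Since 69 ∈ (Z/542Z)^×, its order divides φ(542) = φ(2)·φ(271) = 1·270 = 270 = 2 · 3^3 · 5.
Divisors of 270: 1, 2, 3, 5, 6, 9, 10, 15, 18, 27, 30, 45, 54, 90, 135, 270.
Compute 69^d (mod 542) for the divisors d until we hit 1:
69^1 ≡ 69 (mod 542)
69^2 ≡ 425 (mod 542)
69^3 ≡ 57 (mod 542)
69^5 ≡ 377 (mod 542)
69^6 ≡ 539 (mod 542)
69^9 ≡ 371 (mod 542)
69^10 ≡ 125 (mod 542)
69^15 ≡ 513 (mod 542)
69^18 ≡ 515 (mod 542)
69^27 ≡ 281 (mod 542)
69^30 ≡ 299 (mod 542)
69^45 ≡ 1 (mod 542) ✓
So ord_542(69) = 45.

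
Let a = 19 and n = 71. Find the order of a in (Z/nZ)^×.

35

By Lagrange's theorem, ord_71(19) divides φ(71) = 71 − 1 = 70 = 2 · 5 · 7.
Divisors of 70: 1, 2, 5, 7, 10, 14, 35, 70.
Check 19^d mod 71 for each divisor in increasing order:
19^1 ≡ 19
19^2 ≡ 6
19^5 ≡ 45
19^7 ≡ 57
19^10 ≡ 37
19^14 ≡ 54
19^35 ≡ 1
The smallest such exponent is 35, so the order of 19 is 35.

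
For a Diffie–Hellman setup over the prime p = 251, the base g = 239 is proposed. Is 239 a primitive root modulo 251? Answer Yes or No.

φ(251) = 251 − 1 = 250 = 2 · 5^3.
239 is a primitive root mod 251 iff 239^(φ(251)/q) ≢ 1 for every prime q | φ(251), i.e. q ∈ {2, 5}.
239^125 ≡ 250 (mod 251)  [q = 2: ≢ 1 ✓]
239^50 ≡ 219 (mod 251)  [q = 5: ≢ 1 ✓]
None equal 1, so ord_251(239) = 250: 239 is a primitive root.

Yes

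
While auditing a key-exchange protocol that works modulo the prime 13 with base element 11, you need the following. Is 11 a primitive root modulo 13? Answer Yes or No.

Yes

φ(13) = 13 − 1 = 12 = 2^2 · 3.
An element g generates (Z/13Z)^× iff g^(12/q) ≢ 1 (mod 13) for each prime q ∈ {2, 3}.
11^6 ≡ 12 (mod 13)  [q = 2: ≢ 1 ✓]
11^4 ≡ 3 (mod 13)  [q = 3: ≢ 1 ✓]
Every test exponent gives a nontrivial residue, hence 11 generates the full group.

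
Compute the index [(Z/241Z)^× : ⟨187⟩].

8

The order of 187 must divide φ(241) = 241 − 1 = 240 = 2^4 · 3 · 5.
Divisors of 240: 1, 2, 3, 4, 5, 6, 8, 10, 12, 15, 16, 20, 24, 30, 40, 48, 60, 80, 120, 240.
Check 187^d mod 241 for each divisor in increasing order:
187^1 ≡ 187 (mod 241)
187^2 ≡ 24 (mod 241)
187^3 ≡ 150 (mod 241)
187^4 ≡ 94 (mod 241)
187^5 ≡ 226 (mod 241)
187^6 ≡ 87 (mod 241)
187^8 ≡ 160 (mod 241)
187^10 ≡ 225 (mod 241)
187^12 ≡ 98 (mod 241)
187^15 ≡ 240 (mod 241)
187^16 ≡ 54 (mod 241)
187^20 ≡ 15 (mod 241)
187^24 ≡ 205 (mod 241)
187^30 ≡ 1 (mod 241) ✓
Thus |⟨187⟩| = ord(187) = 30.
Index = |(Z/241Z)^×| / |⟨187⟩| = 240 / 30 = 8.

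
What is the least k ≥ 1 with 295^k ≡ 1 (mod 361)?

Since 295 ∈ (Z/361Z)^×, its order divides φ(361) = φ(19^2) = 19·(19−1) = 342 = 2 · 3^2 · 19.
Divisors of 342: 1, 2, 3, 6, 9, 18, 19, 38, 57, 114, 171, 342.
Test each divisor d:
295^1 ≡ 295 (mod 361)
295^2 ≡ 24 (mod 361)
295^3 ≡ 221 (mod 361)
295^6 ≡ 106 (mod 361)
295^9 ≡ 322 (mod 361)
295^18 ≡ 77 (mod 361)
295^19 ≡ 333 (mod 361)
295^38 ≡ 62 (mod 361)
295^57 ≡ 69 (mod 361)
295^114 ≡ 68 (mod 361)
295^171 ≡ 360 (mod 361)
295^342 ≡ 1 (mod 361) ✓
The smallest such exponent is 342, so the order of 295 is 342.

342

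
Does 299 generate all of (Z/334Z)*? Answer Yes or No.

No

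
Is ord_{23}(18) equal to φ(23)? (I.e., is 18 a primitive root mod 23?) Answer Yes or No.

φ(23) = 23 − 1 = 22 = 2 · 11.
An element g generates (Z/23Z)^× iff g^(22/q) ≢ 1 (mod 23) for each prime q ∈ {2, 11}.
18^11 ≡ 1 (mod 23)  [q = 2: ≡ 1 ✗]
18^2 ≡ 2 (mod 23)  [q = 11: ≢ 1 ✓]
The check at q = 2 fails, so 18 generates a proper subgroup.

No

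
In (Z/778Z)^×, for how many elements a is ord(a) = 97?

96

φ(778) = φ(2)·φ(389) = 1·388 = 388 = 2^2 · 97.
(Z/778Z)^× is cyclic (|G| = 388); a cyclic group of order m has exactly φ(d) elements of each order d | m, and none otherwise.
97 | 388, and φ(97) = 97 − 1 = 96.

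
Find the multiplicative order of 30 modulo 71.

7

The order of 30 must divide φ(71) = 71 − 1 = 70 = 2 · 5 · 7.
Divisors of 70: 1, 2, 5, 7, 10, 14, 35, 70.
Compute 30^d (mod 71) for the divisors d until we hit 1:
30^1 ≡ 30
30^2 ≡ 48
30^5 ≡ 37
30^7 ≡ 1
So ord_71(30) = 7.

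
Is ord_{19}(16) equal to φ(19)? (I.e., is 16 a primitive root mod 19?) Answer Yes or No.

No

φ(19) = 19 − 1 = 18 = 2 · 3^2.
An element g generates (Z/19Z)^× iff g^(18/q) ≢ 1 (mod 19) for each prime q ∈ {2, 3}.
16^9 ≡ 1 (mod 19)  [q = 2: ≡ 1 ✗]
16^6 ≡ 7 (mod 19)  [q = 3: ≢ 1 ✓]
16^9 ≡ 1 shows ord(16) | 9, strictly less than φ(19); not a primitive root.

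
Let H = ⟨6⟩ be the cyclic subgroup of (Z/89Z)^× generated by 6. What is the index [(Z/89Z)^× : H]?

By Lagrange's theorem, ord_89(6) divides φ(89) = 89 − 1 = 88 = 2^3 · 11.
Divisors of 88: 1, 2, 4, 8, 11, 22, 44, 88.
Compute 6^d (mod 89) for the divisors d until we hit 1:
6^1 ≡ 6
6^2 ≡ 36
6^4 ≡ 50
6^8 ≡ 8
6^11 ≡ 37
6^22 ≡ 34
6^44 ≡ 88
6^88 ≡ 1
The order of 6 is 88, so the subgroup it generates has 88 elements.
The index is φ(89) / ord(6) = 88 / 88 = 1.

1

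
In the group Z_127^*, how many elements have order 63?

φ(127) = 127 − 1 = 126 = 2 · 3^2 · 7.
In a cyclic group of order 126, there are φ(d) elements of order d for each divisor d of 126, and zero for non-divisors.
63 = 3^2 · 7 divides 126, and φ(63) = 36.

36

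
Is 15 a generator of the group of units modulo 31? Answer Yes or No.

No

φ(31) = 31 − 1 = 30 = 2 · 3 · 5.
Test 15^(30/q) mod 31 for each prime factor q of 30:
15^15 ≡ 30 (mod 31)  [q = 2: ≢ 1 ✓]
15^10 ≡ 1 (mod 31)  [q = 3: ≡ 1 ✗]
15^6 ≡ 16 (mod 31)  [q = 5: ≢ 1 ✓]
The check at q = 3 fails, so 15 generates a proper subgroup.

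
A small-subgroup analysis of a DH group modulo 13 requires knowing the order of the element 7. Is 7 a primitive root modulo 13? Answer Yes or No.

Yes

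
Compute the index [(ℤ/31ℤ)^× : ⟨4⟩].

6

The order of 4 must divide φ(31) = 31 − 1 = 30 = 2 · 3 · 5.
Divisors of 30: 1, 2, 3, 5, 6, 10, 15, 30.
Compute 4^d (mod 31) for the divisors d until we hit 1:
4^1 ≡ 4 (mod 31)
4^2 ≡ 16 (mod 31)
4^3 ≡ 2 (mod 31)
4^5 ≡ 1 (mod 31) ✓
So ord_31(4) = 5, hence |⟨4⟩| = 5.
The index is φ(31) / ord(4) = 30 / 5 = 6.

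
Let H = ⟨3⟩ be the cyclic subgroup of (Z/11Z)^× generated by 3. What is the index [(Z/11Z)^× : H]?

2

By Lagrange's theorem, ord_11(3) divides φ(11) = 11 − 1 = 10 = 2 · 5.
Divisors of 10: 1, 2, 5, 10.
Test each divisor d:
3^1 ≡ 3 (mod 11)
3^2 ≡ 9 (mod 11)
3^5 ≡ 1 (mod 11) ✓
So ord_11(3) = 5, hence |⟨3⟩| = 5.
Index = |(Z/11Z)^×| / |⟨3⟩| = 10 / 5 = 2.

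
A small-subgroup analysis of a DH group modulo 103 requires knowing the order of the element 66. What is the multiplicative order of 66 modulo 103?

ord(66) | φ(103) = 103 − 1 = 102 = 2 · 3 · 17.
Divisors of 102: 1, 2, 3, 6, 17, 34, 51, 102.
Check 66^d mod 103 for each divisor in increasing order:
66^1 ≡ 66 (mod 103)
66^2 ≡ 30 (mod 103)
66^3 ≡ 23 (mod 103)
66^6 ≡ 14 (mod 103)
66^17 ≡ 1 (mod 103) ✓
The smallest such exponent is 17, so the order of 66 is 17.

17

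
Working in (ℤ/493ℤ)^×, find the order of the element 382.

56

Since 382 ∈ (Z/493Z)^×, its order divides φ(493) = φ(17·29) = (17−1)·(29−1) = 16·28 = 448 = 2^6 · 7.
Divisors of 448: 1, 2, 4, 7, 8, 14, 16, 28, 32, 56, 64, 112, 224, 448.
Compute 382^d (mod 493) for the divisors d until we hit 1:
382^1 ≡ 382
382^2 ≡ 489
382^4 ≡ 16
382^7 ≡ 202
382^8 ≡ 256
382^14 ≡ 378
382^16 ≡ 460
382^28 ≡ 407
382^32 ≡ 103
382^56 ≡ 1
Therefore the multiplicative order of 382 modulo 493 is 56.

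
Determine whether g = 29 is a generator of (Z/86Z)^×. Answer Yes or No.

Yes

φ(86) = φ(2)·φ(43) = 1·42 = 42 = 2 · 3 · 7.
29 is a primitive root mod 86 iff 29^(φ(86)/q) ≢ 1 for every prime q | φ(86), i.e. q ∈ {2, 3, 7}.
29^21 ≡ 85 (mod 86)  [q = 2: ≢ 1 ✓]
29^14 ≡ 49 (mod 86)  [q = 3: ≢ 1 ✓]
29^6 ≡ 21 (mod 86)  [q = 7: ≢ 1 ✓]
Every test exponent gives a nontrivial residue, hence 29 generates the full group.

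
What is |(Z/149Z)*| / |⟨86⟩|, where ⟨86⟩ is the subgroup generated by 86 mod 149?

2

By Lagrange's theorem, ord_149(86) divides φ(149) = 149 − 1 = 148 = 2^2 · 37.
Divisors of 148: 1, 2, 4, 37, 74, 148.
Test each divisor d:
86^1 ≡ 86 (mod 149)
86^2 ≡ 95 (mod 149)
86^4 ≡ 85 (mod 149)
86^37 ≡ 148 (mod 149)
86^74 ≡ 1 (mod 149) ✓
The order of 86 is 74, so the subgroup it generates has 74 elements.
Index = |(Z/149Z)^×| / |⟨86⟩| = 148 / 74 = 2.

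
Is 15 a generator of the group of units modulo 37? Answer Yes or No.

Yes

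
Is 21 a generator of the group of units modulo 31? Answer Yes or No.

Yes

φ(31) = 31 − 1 = 30 = 2 · 3 · 5.
21 is a primitive root mod 31 iff 21^(φ(31)/q) ≢ 1 for every prime q | φ(31), i.e. q ∈ {2, 3, 5}.
21^15 ≡ 30 (mod 31)  [q = 2: ≢ 1 ✓]
21^10 ≡ 5 (mod 31)  [q = 3: ≢ 1 ✓]
21^6 ≡ 2 (mod 31)  [q = 5: ≢ 1 ✓]
All checks pass, so 21 has order 30 and is a primitive root modulo 31.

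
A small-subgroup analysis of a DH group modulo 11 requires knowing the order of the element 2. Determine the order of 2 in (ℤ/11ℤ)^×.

10

By Lagrange's theorem, ord_11(2) divides φ(11) = 11 − 1 = 10 = 2 · 5.
Divisors of 10: 1, 2, 5, 10.
Compute 2^d (mod 11) for the divisors d until we hit 1:
2^1 ≡ 2 (mod 11)
2^2 ≡ 4 (mod 11)
2^5 ≡ 10 (mod 11)
2^10 ≡ 1 (mod 11) ✓
Therefore the multiplicative order of 2 modulo 11 is 10.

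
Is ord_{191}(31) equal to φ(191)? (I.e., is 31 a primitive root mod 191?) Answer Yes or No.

No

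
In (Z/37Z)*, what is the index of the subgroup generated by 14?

3

Since 14 ∈ (Z/37Z)^×, its order divides φ(37) = 37 − 1 = 36 = 2^2 · 3^2.
Divisors of 36: 1, 2, 3, 4, 6, 9, 12, 18, 36.
Check 14^d mod 37 for each divisor in increasing order:
14^1 ≡ 14
14^2 ≡ 11
14^3 ≡ 6
14^4 ≡ 10
14^6 ≡ 36
14^9 ≡ 31
14^12 ≡ 1
The order of 14 is 12, so the subgroup it generates has 12 elements.
Index = |(Z/37Z)^×| / |⟨14⟩| = 36 / 12 = 3.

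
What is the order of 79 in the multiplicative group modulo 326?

The order of 79 must divide φ(326) = φ(2)·φ(163) = 1·162 = 162 = 2 · 3^4.
Divisors of 162: 1, 2, 3, 6, 9, 18, 27, 54, 81, 162.
Compute 79^d (mod 326) for the divisors d until we hit 1:
79^1 ≡ 79 (mod 326)
79^2 ≡ 47 (mod 326)
79^3 ≡ 127 (mod 326)
79^6 ≡ 155 (mod 326)
79^9 ≡ 125 (mod 326)
79^18 ≡ 303 (mod 326)
79^27 ≡ 59 (mod 326)
79^54 ≡ 221 (mod 326)
79^81 ≡ 325 (mod 326)
79^162 ≡ 1 (mod 326) ✓
Hence ord(79) = 162.

162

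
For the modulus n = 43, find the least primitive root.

φ(43) = 43 − 1 = 42 = 2 · 3 · 7.
g is a primitive root iff g^(42/q) ≢ 1 (mod 43) for each prime q ∈ {2, 3, 7}.
g = 2: 2^21 ≡ 42; 2^14 ≡ 1 — hits 1, so not a primitive root.
g = 3: 3^21 ≡ 42; 3^14 ≡ 36; 3^6 ≡ 41 — none is 1, so 3 is a primitive root.
Hence the least primitive root of 43 is 3.

3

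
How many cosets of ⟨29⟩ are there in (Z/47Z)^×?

The order of 29 must divide φ(47) = 47 − 1 = 46 = 2 · 23.
Divisors of 46: 1, 2, 23, 46.
Test each divisor d:
29^1 ≡ 29 (mod 47)
29^2 ≡ 42 (mod 47)
29^23 ≡ 46 (mod 47)
29^46 ≡ 1 (mod 47) ✓
Thus |⟨29⟩| = ord(29) = 46.
The index is φ(47) / ord(29) = 46 / 46 = 1.

1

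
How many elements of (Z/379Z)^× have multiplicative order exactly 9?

6

φ(379) = 379 − 1 = 378 = 2 · 3^3 · 7.
(Z/379Z)^× is cyclic (|G| = 378); a cyclic group of order m has exactly φ(d) elements of each order d | m, and none otherwise.
9 = 3^2 divides 378, and φ(9) = 6.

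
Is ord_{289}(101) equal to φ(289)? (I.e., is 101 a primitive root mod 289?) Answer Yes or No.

φ(289) = φ(17^2) = 17·(17−1) = 272 = 2^4 · 17.
101 is a primitive root mod 289 iff 101^(φ(289)/q) ≢ 1 for every prime q | φ(289), i.e. q ∈ {2, 17}.
101^136 ≡ 1 (mod 289)  [q = 2: ≡ 1 ✗]
101^16 ≡ 103 (mod 289)  [q = 17: ≢ 1 ✓]
101^136 ≡ 1 shows ord(101) | 136, strictly less than φ(289); not a primitive root.

No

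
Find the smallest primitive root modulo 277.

5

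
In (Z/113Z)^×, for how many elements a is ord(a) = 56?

φ(113) = 113 − 1 = 112 = 2^4 · 7.
(Z/113Z)^× is cyclic (|G| = 112); a cyclic group of order m has exactly φ(d) elements of each order d | m, and none otherwise.
56 = 2^3 · 7 divides 112, and φ(56) = 24.

24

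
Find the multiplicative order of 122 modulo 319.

14

The order of 122 must divide φ(319) = φ(11·29) = (11−1)·(29−1) = 10·28 = 280 = 2^3 · 5 · 7.
Divisors of 280: 1, 2, 4, 5, 7, 8, 10, 14, 20, 28, 35, 40, 56, 70, 140, 280.
Test each divisor d:
122^1 ≡ 122 (mod 319)
122^2 ≡ 210 (mod 319)
122^4 ≡ 78 (mod 319)
122^5 ≡ 265 (mod 319)
122^7 ≡ 144 (mod 319)
122^8 ≡ 23 (mod 319)
122^10 ≡ 45 (mod 319)
122^14 ≡ 1 (mod 319) ✓
Hence ord(122) = 14.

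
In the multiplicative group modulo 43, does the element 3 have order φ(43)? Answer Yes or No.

Yes

φ(43) = 43 − 1 = 42 = 2 · 3 · 7.
3 is a primitive root mod 43 iff 3^(φ(43)/q) ≢ 1 for every prime q | φ(43), i.e. q ∈ {2, 3, 7}.
3^21 ≡ 42 (mod 43)  [q = 2: ≢ 1 ✓]
3^14 ≡ 36 (mod 43)  [q = 3: ≢ 1 ✓]
3^6 ≡ 41 (mod 43)  [q = 7: ≢ 1 ✓]
All checks pass, so 3 has order 42 and is a primitive root modulo 43.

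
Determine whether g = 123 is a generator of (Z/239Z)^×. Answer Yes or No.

φ(239) = 239 − 1 = 238 = 2 · 7 · 17.
123 is a primitive root mod 239 iff 123^(φ(239)/q) ≢ 1 for every prime q | φ(239), i.e. q ∈ {2, 7, 17}.
123^119 ≡ 238 (mod 239)  [q = 2: ≢ 1 ✓]
123^34 ≡ 100 (mod 239)  [q = 7: ≢ 1 ✓]
123^14 ≡ 36 (mod 239)  [q = 17: ≢ 1 ✓]
All checks pass, so 123 has order 238 and is a primitive root modulo 239.

Yes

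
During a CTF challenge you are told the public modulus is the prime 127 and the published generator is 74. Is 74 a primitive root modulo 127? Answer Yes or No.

φ(127) = 127 − 1 = 126 = 2 · 3^2 · 7.
Test 74^(126/q) mod 127 for each prime factor q of 126:
74^63 ≡ 1 (mod 127)  [q = 2: ≡ 1 ✗]
74^42 ≡ 19 (mod 127)  [q = 3: ≢ 1 ✓]
74^18 ≡ 16 (mod 127)  [q = 7: ≢ 1 ✓]
Since 74^63 ≡ 1, the order of 74 divides 63 < 126, so 74 is not a primitive root.

No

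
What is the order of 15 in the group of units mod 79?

26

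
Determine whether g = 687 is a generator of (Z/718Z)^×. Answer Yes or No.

No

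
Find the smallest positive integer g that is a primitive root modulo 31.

φ(31) = 31 − 1 = 30 = 2 · 3 · 5.
g is a primitive root iff g^(30/q) ≢ 1 (mod 31) for each prime q ∈ {2, 3, 5}.
g = 2: 2^15 ≡ 1 — hits 1, so not a primitive root.
g = 3: 3^15 ≡ 30; 3^10 ≡ 25; 3^6 ≡ 16 — none is 1, so 3 is a primitive root.
So 3 is the smallest generator of (Z/31Z)^×.

3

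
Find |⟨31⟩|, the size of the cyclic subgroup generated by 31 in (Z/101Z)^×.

Since 31 ∈ (Z/101Z)^×, its order divides φ(101) = 101 − 1 = 100 = 2^2 · 5^2.
Divisors of 100: 1, 2, 4, 5, 10, 20, 25, 50, 100.
Evaluate successive powers at the divisors of 100:
31^1 ≡ 31 (mod 101)
31^2 ≡ 52 (mod 101)
31^4 ≡ 78 (mod 101)
31^5 ≡ 95 (mod 101)
31^10 ≡ 36 (mod 101)
31^20 ≡ 84 (mod 101)
31^25 ≡ 1 (mod 101) ✓
Hence ord(31) = 25.

25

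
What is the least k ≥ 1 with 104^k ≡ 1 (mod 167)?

The order of 104 must divide φ(167) = 167 − 1 = 166 = 2 · 83.
Divisors of 166: 1, 2, 83, 166.
Test each divisor d:
104^1 ≡ 104 (mod 167)
104^2 ≡ 128 (mod 167)
104^83 ≡ 166 (mod 167)
104^166 ≡ 1 (mod 167) ✓
Hence ord(104) = 166.

166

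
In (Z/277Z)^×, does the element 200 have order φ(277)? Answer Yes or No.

Yes

φ(277) = 277 − 1 = 276 = 2^2 · 3 · 23.
Test 200^(276/q) mod 277 for each prime factor q of 276:
200^138 ≡ 276 (mod 277)  [q = 2: ≢ 1 ✓]
200^92 ≡ 160 (mod 277)  [q = 3: ≢ 1 ✓]
200^12 ≡ 256 (mod 277)  [q = 23: ≢ 1 ✓]
Every test exponent gives a nontrivial residue, hence 200 generates the full group.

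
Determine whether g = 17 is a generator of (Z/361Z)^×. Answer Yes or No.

φ(361) = φ(19^2) = 19·(19−1) = 342 = 2 · 3^2 · 19.
An element g generates (Z/361Z)^× iff g^(342/q) ≢ 1 (mod 361) for each prime q ∈ {2, 3, 19}.
17^171 ≡ 1 (mod 361)  [q = 2: ≡ 1 ✗]
17^114 ≡ 292 (mod 361)  [q = 3: ≢ 1 ✓]
17^18 ≡ 248 (mod 361)  [q = 19: ≢ 1 ✓]
The check at q = 2 fails, so 17 generates a proper subgroup.

No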